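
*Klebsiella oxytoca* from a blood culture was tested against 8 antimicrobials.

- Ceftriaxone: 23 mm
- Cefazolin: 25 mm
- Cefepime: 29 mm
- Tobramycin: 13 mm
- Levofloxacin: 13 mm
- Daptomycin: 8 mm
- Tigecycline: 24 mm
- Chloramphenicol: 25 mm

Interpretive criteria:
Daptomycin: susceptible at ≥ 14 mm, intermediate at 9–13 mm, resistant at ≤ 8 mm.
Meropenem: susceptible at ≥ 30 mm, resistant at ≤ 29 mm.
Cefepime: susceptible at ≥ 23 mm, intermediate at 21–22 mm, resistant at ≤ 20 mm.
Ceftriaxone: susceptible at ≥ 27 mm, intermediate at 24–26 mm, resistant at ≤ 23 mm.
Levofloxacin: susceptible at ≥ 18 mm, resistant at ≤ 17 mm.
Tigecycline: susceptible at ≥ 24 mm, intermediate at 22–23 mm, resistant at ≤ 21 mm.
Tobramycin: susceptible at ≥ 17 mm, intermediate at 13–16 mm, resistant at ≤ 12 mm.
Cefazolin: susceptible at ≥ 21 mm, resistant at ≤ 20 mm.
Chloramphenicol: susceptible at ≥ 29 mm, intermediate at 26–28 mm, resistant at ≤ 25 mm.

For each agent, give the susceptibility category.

R, S, S, I, R, R, S, R

Ceftriaxone: 23 mm is ≤ 23 mm — R
Cefazolin (25 mm) ≥ 21 mm ⇒ Susceptible
Cefepime (29 mm) ≥ 23 mm → susceptible
Tobramycin 13 mm: in 13–16 mm — I
Levofloxacin: 13 mm is ≤ 17 mm → Resistant
Daptomycin: 8 mm is ≤ 8 mm ⇒ Resistant
Tigecycline 24 mm: ≥ 24 mm ⇒ Susceptible
Chloramphenicol 25 mm: ≤ 25 mm ⇒ R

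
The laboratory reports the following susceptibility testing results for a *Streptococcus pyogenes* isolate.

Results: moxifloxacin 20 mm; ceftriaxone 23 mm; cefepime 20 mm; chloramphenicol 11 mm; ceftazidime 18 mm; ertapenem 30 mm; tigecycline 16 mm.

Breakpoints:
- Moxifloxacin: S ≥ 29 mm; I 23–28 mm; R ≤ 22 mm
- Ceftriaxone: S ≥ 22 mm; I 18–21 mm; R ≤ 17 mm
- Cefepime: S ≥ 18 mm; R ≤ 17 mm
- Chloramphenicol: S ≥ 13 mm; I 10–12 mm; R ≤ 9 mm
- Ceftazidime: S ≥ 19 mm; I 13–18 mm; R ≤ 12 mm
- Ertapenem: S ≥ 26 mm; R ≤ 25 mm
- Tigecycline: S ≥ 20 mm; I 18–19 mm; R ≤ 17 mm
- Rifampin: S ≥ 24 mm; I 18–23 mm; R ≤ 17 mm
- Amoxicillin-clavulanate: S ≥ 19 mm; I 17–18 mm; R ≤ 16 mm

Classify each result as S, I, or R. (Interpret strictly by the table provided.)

R, S, S, I, I, S, R

Moxifloxacin (20 mm) ≤ 22 mm — R
Ceftriaxone: 23 mm is ≥ 22 mm — susceptible
Cefepime (20 mm) ≥ 18 mm ⇒ S
Chloramphenicol: 11 mm is in 10–12 mm → I
Ceftazidime: 18 mm is in 13–18 mm — I
Ertapenem 30 mm: ≥ 26 mm → susceptible
Tigecycline (16 mm) ≤ 17 mm — Resistant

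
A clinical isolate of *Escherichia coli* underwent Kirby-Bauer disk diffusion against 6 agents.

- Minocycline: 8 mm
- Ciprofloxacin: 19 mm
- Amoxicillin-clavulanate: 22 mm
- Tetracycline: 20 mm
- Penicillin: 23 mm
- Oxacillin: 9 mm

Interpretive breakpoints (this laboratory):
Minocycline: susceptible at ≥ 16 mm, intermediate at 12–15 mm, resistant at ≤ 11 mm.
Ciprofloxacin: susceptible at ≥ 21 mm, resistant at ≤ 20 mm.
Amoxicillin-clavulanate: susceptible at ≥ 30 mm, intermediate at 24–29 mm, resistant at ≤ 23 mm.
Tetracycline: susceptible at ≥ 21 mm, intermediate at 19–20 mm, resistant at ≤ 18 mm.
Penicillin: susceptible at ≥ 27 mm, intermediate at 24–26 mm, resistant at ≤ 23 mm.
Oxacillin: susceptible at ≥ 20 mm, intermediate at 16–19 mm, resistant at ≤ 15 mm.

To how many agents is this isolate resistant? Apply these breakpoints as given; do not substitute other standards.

5

Minocycline 8 mm: ≤ 11 mm — Resistant
Ciprofloxacin (19 mm) ≤ 20 mm → resistant
Amoxicillin-clavulanate: 22 mm is ≤ 23 mm → Resistant
Tetracycline: 20 mm is in 19–20 mm → intermediate
Penicillin 23 mm: ≤ 23 mm ⇒ resistant
Oxacillin: 9 mm is ≤ 15 mm ⇒ Resistant
Resistant: 5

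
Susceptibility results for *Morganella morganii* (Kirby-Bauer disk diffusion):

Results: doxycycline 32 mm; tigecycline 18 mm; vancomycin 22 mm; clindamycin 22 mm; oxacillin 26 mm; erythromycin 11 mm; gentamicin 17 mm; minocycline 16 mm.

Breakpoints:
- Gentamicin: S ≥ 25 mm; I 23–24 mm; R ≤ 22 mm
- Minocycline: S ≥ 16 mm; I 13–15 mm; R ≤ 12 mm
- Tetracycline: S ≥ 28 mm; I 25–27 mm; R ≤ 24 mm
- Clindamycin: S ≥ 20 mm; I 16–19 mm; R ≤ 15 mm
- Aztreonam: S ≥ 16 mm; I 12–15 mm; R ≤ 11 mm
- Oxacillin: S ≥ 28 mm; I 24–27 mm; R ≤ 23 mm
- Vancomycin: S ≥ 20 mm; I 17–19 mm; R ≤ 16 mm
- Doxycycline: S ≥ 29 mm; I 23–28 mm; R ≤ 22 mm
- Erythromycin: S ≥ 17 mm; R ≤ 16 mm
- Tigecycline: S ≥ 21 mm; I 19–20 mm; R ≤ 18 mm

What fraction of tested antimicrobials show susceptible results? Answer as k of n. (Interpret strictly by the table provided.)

4 of 8

Doxycycline: 32 mm is ≥ 29 mm ⇒ susceptible
Tigecycline: 18 mm is ≤ 18 mm ⇒ Resistant
Vancomycin: 22 mm is ≥ 20 mm → Susceptible
Clindamycin: 22 mm is ≥ 20 mm — susceptible
Oxacillin (26 mm) in 24–27 mm ⇒ intermediate
Erythromycin (11 mm) ≤ 16 mm → R
Gentamicin: 17 mm is ≤ 22 mm ⇒ resistant
Minocycline 16 mm: ≥ 16 mm ⇒ S
Susceptible: 4/8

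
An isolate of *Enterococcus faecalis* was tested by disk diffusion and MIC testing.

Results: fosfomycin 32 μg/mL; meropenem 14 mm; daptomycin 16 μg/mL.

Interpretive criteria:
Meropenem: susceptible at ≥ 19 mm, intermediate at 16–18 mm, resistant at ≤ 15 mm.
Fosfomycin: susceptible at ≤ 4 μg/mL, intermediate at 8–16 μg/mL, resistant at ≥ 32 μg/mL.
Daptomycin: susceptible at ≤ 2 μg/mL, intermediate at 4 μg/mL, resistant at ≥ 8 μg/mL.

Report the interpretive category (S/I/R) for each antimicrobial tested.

Fosfomycin: 32 μg/mL is ≥ 32 μg/mL → R
Meropenem: 14 mm is ≤ 15 mm — resistant
Daptomycin 16 μg/mL: ≥ 8 μg/mL ⇒ resistant

R, R, R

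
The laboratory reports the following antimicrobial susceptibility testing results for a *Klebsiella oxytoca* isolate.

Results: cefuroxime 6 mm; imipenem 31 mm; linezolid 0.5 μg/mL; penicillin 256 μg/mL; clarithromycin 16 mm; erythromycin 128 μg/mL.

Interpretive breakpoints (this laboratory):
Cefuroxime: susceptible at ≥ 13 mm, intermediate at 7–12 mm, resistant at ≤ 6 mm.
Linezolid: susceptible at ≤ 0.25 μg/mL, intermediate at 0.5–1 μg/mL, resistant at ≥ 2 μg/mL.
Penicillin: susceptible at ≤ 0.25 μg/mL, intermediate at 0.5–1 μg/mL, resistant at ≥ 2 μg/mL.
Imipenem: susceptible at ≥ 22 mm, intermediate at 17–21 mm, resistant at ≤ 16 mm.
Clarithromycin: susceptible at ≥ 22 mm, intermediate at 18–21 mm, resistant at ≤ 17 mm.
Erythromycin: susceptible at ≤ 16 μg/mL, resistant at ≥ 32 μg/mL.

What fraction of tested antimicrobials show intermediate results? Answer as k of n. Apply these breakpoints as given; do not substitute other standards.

1 of 6

Cefuroxime: 6 mm is ≤ 6 mm — resistant
Imipenem: 31 mm is ≥ 22 mm → Susceptible
Linezolid (0.5 μg/mL) in 0.5–1 μg/mL ⇒ intermediate
Penicillin 256 μg/mL: ≥ 2 μg/mL → resistant
Clarithromycin: 16 mm is ≤ 17 mm ⇒ Resistant
Erythromycin (128 μg/mL) ≥ 32 μg/mL → R
Intermediate: 1/6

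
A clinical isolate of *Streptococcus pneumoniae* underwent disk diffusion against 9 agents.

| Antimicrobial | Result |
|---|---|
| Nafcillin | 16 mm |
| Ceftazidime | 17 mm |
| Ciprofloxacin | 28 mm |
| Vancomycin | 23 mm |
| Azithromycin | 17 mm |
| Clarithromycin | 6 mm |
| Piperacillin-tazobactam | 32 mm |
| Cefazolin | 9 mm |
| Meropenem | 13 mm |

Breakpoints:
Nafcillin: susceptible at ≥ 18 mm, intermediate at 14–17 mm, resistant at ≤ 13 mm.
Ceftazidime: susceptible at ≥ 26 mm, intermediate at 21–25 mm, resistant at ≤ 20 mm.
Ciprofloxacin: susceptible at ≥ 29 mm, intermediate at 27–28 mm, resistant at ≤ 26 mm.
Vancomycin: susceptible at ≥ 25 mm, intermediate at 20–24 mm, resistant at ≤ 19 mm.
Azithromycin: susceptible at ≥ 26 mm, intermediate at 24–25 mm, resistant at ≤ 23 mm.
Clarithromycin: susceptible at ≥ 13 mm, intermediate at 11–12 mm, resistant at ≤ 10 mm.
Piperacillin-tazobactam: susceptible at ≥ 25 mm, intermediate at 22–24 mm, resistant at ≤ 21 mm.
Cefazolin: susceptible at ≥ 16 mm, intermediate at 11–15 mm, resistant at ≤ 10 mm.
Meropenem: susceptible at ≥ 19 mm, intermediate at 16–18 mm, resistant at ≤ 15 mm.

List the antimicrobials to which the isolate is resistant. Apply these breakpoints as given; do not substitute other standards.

Nafcillin 16 mm: in 14–17 mm → intermediate
Ceftazidime: 17 mm is ≤ 20 mm ⇒ Resistant
Ciprofloxacin (28 mm) in 27–28 mm → Intermediate
Vancomycin: 23 mm is in 20–24 mm ⇒ intermediate
Azithromycin 17 mm: ≤ 23 mm ⇒ R
Clarithromycin (6 mm) ≤ 10 mm → R
Piperacillin-tazobactam 32 mm: ≥ 25 mm — Susceptible
Cefazolin (9 mm) ≤ 10 mm → resistant
Meropenem 13 mm: ≤ 15 mm — R

ceftazidime, azithromycin, clarithromycin, cefazolin, meropenem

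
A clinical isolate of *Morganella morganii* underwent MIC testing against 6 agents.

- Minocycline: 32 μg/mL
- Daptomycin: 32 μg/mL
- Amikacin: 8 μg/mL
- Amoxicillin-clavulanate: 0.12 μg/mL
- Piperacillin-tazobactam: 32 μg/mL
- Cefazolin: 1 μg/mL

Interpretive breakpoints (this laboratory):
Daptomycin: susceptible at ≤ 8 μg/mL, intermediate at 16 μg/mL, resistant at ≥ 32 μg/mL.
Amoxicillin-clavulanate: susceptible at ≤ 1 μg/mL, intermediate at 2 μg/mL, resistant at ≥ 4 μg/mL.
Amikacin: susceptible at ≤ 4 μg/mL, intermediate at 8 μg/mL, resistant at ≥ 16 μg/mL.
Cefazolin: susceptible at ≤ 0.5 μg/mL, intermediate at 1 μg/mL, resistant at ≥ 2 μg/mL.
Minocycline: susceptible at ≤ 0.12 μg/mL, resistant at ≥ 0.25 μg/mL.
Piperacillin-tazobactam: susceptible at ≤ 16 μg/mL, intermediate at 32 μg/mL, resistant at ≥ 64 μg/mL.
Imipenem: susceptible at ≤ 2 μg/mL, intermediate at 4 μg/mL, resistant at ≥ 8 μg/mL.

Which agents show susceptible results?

Minocycline: 32 μg/mL is ≥ 0.25 μg/mL ⇒ resistant
Daptomycin: 32 μg/mL is ≥ 32 μg/mL → resistant
Amikacin: 8 μg/mL is = 8 μg/mL — intermediate
Amoxicillin-clavulanate (0.12 μg/mL) ≤ 1 μg/mL — susceptible
Piperacillin-tazobactam: 32 μg/mL is = 32 μg/mL ⇒ I
Cefazolin 1 μg/mL: = 1 μg/mL → Intermediate

amoxicillin-clavulanate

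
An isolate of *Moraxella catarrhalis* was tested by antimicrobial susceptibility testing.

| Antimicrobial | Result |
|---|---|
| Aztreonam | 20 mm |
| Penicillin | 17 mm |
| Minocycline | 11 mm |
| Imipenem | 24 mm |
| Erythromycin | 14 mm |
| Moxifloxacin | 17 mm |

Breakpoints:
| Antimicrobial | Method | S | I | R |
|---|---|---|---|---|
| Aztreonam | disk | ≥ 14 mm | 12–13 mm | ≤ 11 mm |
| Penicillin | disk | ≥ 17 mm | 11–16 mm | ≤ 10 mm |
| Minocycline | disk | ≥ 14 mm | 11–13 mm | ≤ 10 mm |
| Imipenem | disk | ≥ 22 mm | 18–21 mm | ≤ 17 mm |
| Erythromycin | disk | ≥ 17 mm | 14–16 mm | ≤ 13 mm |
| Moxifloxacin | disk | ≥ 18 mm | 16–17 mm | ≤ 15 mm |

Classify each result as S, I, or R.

Aztreonam 20 mm: ≥ 14 mm — susceptible
Penicillin (17 mm) ≥ 17 mm — Susceptible
Minocycline: 11 mm is in 11–13 mm → I
Imipenem: 24 mm is ≥ 22 mm ⇒ Susceptible
Erythromycin (14 mm) in 14–16 mm ⇒ I
Moxifloxacin (17 mm) in 16–17 mm ⇒ Intermediate

S, S, I, S, I, I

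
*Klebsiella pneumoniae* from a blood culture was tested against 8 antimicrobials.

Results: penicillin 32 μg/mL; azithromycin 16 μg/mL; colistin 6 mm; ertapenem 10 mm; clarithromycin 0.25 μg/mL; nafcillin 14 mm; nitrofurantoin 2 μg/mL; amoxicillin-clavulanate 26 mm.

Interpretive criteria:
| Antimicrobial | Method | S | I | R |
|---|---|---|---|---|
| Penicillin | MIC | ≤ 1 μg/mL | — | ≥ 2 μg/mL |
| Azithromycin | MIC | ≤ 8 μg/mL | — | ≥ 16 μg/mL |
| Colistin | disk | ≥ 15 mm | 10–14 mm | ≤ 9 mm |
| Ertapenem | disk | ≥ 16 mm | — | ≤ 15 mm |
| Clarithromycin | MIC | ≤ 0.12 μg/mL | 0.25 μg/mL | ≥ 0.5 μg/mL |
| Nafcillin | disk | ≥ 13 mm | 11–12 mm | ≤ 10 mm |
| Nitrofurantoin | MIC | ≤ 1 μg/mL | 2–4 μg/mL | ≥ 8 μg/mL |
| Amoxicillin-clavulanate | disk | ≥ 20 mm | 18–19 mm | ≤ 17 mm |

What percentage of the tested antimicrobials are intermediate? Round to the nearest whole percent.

Penicillin 32 μg/mL: ≥ 2 μg/mL → R
Azithromycin 16 μg/mL: ≥ 16 μg/mL ⇒ resistant
Colistin (6 mm) ≤ 9 mm → resistant
Ertapenem 10 mm: ≤ 15 mm — R
Clarithromycin: 0.25 μg/mL is = 0.25 μg/mL — Intermediate
Nafcillin 14 mm: ≥ 13 mm ⇒ susceptible
Nitrofurantoin (2 μg/mL) in 2–4 μg/mL → intermediate
Amoxicillin-clavulanate: 26 mm is ≥ 20 mm → S
Intermediate: 2/8

25%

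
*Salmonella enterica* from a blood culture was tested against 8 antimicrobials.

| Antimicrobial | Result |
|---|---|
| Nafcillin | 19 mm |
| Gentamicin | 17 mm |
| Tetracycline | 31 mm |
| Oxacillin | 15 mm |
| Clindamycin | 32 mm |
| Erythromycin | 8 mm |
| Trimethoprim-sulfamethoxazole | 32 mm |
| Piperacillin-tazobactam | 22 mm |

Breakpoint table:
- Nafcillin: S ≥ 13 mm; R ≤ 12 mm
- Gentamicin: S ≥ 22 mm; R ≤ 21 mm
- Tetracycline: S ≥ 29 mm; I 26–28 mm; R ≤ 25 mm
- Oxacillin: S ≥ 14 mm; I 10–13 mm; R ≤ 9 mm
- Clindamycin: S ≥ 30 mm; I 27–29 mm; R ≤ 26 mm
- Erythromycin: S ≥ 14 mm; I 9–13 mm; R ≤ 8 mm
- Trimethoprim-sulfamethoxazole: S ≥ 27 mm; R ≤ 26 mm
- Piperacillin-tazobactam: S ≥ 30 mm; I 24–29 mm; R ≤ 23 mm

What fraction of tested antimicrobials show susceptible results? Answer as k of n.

Nafcillin 19 mm: ≥ 13 mm → S
Gentamicin 17 mm: ≤ 21 mm ⇒ resistant
Tetracycline (31 mm) ≥ 29 mm — Susceptible
Oxacillin (15 mm) ≥ 14 mm — Susceptible
Clindamycin 32 mm: ≥ 30 mm — S
Erythromycin: 8 mm is ≤ 8 mm → resistant
Trimethoprim-sulfamethoxazole 32 mm: ≥ 27 mm ⇒ susceptible
Piperacillin-tazobactam (22 mm) ≤ 23 mm ⇒ resistant
Susceptible: 5/8

5 of 8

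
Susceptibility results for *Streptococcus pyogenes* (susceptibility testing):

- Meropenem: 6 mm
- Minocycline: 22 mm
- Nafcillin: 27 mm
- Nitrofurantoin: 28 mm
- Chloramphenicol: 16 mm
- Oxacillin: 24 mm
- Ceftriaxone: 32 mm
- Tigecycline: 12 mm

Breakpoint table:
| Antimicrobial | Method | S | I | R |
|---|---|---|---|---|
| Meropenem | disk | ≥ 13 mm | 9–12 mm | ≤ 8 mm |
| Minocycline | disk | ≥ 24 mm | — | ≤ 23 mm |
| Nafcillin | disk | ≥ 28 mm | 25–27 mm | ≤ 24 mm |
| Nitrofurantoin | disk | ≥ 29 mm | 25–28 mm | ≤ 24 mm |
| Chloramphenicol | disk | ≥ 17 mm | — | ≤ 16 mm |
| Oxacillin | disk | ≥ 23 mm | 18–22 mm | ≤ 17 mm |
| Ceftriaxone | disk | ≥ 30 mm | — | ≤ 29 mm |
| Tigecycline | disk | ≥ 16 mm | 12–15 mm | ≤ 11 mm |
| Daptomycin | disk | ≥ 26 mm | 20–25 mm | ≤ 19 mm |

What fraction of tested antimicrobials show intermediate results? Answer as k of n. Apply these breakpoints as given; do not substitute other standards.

3 of 8

Meropenem (6 mm) ≤ 8 mm — R
Minocycline: 22 mm is ≤ 23 mm ⇒ resistant
Nafcillin: 27 mm is in 25–27 mm — intermediate
Nitrofurantoin: 28 mm is in 25–28 mm → I
Chloramphenicol (16 mm) ≤ 16 mm → R
Oxacillin: 24 mm is ≥ 23 mm — S
Ceftriaxone 32 mm: ≥ 30 mm ⇒ S
Tigecycline: 12 mm is in 12–15 mm ⇒ intermediate
Intermediate: 3/8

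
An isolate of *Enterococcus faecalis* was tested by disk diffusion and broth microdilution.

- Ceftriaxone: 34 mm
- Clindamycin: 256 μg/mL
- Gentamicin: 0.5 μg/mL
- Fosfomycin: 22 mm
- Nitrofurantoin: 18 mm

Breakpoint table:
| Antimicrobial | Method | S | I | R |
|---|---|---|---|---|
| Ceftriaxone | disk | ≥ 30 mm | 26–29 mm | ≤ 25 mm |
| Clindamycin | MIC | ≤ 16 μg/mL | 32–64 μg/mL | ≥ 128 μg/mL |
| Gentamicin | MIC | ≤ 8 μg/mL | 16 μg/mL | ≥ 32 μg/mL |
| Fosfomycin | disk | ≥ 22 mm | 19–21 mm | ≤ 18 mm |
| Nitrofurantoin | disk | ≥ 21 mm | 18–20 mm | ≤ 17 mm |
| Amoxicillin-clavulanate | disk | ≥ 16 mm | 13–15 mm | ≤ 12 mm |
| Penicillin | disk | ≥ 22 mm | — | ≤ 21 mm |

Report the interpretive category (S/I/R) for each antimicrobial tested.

Ceftriaxone: 34 mm is ≥ 30 mm ⇒ susceptible
Clindamycin 256 μg/mL: ≥ 128 μg/mL → R
Gentamicin 0.5 μg/mL: ≤ 8 μg/mL ⇒ Susceptible
Fosfomycin: 22 mm is ≥ 22 mm — susceptible
Nitrofurantoin 18 mm: in 18–20 mm — intermediate

S, R, S, S, I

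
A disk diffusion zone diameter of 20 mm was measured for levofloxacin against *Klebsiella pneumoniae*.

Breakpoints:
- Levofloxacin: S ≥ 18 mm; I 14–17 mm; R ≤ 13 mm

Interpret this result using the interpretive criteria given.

Levofloxacin: 20 mm is ≥ 18 mm ⇒ S

S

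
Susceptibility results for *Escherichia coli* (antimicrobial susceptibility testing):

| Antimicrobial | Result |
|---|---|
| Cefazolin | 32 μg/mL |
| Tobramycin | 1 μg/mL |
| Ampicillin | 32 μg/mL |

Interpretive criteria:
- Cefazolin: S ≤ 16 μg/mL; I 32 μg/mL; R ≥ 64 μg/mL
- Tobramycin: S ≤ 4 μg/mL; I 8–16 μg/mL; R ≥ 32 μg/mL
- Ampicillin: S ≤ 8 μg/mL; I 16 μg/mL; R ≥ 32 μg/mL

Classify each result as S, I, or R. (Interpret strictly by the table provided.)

Cefazolin: 32 μg/mL is = 32 μg/mL → I
Tobramycin 1 μg/mL: ≤ 4 μg/mL — S
Ampicillin: 32 μg/mL is ≥ 32 μg/mL — R

I, S, R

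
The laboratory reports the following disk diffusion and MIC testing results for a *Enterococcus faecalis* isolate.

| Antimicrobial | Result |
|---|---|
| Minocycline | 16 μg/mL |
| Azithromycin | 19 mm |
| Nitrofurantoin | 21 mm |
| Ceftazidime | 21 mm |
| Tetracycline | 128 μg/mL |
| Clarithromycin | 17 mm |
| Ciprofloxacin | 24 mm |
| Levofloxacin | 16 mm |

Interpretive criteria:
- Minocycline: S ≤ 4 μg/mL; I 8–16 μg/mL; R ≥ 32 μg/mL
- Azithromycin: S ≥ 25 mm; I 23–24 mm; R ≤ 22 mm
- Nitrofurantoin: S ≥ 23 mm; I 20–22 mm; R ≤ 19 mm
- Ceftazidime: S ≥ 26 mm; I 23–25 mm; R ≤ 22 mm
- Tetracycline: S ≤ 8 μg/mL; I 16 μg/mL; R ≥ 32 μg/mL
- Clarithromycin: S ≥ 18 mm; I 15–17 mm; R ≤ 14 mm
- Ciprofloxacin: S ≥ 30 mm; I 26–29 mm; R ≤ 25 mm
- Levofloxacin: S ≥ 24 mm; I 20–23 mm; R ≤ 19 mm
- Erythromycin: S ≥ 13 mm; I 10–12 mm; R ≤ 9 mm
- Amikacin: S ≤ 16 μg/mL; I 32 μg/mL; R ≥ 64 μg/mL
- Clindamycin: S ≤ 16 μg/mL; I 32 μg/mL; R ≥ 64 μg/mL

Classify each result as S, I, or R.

I, R, I, R, R, I, R, R

Minocycline: 16 μg/mL is in 8–16 μg/mL → I
Azithromycin: 19 mm is ≤ 22 mm ⇒ R
Nitrofurantoin (21 mm) in 20–22 mm → I
Ceftazidime (21 mm) ≤ 22 mm ⇒ Resistant
Tetracycline: 128 μg/mL is ≥ 32 μg/mL ⇒ R
Clarithromycin 17 mm: in 15–17 mm — intermediate
Ciprofloxacin: 24 mm is ≤ 25 mm → R
Levofloxacin: 16 mm is ≤ 19 mm → R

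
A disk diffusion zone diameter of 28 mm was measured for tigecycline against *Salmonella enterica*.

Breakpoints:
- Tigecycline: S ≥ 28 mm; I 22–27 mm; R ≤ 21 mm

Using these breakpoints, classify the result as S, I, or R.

S

Tigecycline: 28 mm is ≥ 28 mm → Susceptible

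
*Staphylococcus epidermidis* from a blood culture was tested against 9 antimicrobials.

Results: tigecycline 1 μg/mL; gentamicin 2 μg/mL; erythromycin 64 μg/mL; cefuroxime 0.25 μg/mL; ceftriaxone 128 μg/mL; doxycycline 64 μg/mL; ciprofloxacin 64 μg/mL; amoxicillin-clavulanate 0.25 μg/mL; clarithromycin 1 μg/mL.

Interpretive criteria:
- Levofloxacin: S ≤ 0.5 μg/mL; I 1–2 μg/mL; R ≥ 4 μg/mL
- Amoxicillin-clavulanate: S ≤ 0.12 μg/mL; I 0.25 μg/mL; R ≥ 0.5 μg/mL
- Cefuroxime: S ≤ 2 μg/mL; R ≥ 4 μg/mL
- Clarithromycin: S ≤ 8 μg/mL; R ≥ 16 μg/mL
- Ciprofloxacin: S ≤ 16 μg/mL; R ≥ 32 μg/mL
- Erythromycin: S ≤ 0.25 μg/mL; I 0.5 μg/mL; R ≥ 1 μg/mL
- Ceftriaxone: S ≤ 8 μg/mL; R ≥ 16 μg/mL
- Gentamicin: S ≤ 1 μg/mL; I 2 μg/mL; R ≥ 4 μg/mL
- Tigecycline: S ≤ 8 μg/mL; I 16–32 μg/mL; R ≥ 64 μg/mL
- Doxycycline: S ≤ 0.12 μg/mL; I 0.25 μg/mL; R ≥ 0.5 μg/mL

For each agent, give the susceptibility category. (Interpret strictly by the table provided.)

S, I, R, S, R, R, R, I, S

Tigecycline 1 μg/mL: ≤ 8 μg/mL → Susceptible
Gentamicin 2 μg/mL: = 2 μg/mL → Intermediate
Erythromycin: 64 μg/mL is ≥ 1 μg/mL ⇒ Resistant
Cefuroxime 0.25 μg/mL: ≤ 2 μg/mL — Susceptible
Ceftriaxone: 128 μg/mL is ≥ 16 μg/mL — R
Doxycycline (64 μg/mL) ≥ 0.5 μg/mL ⇒ resistant
Ciprofloxacin (64 μg/mL) ≥ 32 μg/mL → Resistant
Amoxicillin-clavulanate: 0.25 μg/mL is = 0.25 μg/mL — I
Clarithromycin (1 μg/mL) ≤ 8 μg/mL — susceptible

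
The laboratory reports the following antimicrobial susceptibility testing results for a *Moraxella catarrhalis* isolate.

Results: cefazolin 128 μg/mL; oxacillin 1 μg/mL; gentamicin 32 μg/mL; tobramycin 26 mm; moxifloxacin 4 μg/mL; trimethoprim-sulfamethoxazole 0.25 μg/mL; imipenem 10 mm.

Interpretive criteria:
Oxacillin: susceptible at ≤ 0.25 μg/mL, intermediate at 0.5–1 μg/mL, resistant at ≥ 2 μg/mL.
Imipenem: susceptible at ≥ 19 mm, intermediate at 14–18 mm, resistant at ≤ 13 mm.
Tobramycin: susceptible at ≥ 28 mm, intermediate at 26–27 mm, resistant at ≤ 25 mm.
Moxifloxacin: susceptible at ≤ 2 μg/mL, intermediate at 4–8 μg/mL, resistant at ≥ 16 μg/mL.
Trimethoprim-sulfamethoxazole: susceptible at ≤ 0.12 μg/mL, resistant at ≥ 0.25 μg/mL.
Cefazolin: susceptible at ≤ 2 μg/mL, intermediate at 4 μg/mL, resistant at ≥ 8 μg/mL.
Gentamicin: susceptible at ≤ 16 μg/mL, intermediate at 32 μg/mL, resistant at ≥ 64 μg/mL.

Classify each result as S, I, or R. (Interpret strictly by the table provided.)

Cefazolin (128 μg/mL) ≥ 8 μg/mL — Resistant
Oxacillin: 1 μg/mL is in 0.5–1 μg/mL ⇒ Intermediate
Gentamicin (32 μg/mL) = 32 μg/mL → I
Tobramycin (26 mm) in 26–27 mm ⇒ Intermediate
Moxifloxacin 4 μg/mL: in 4–8 μg/mL — Intermediate
Trimethoprim-sulfamethoxazole 0.25 μg/mL: ≥ 0.25 μg/mL → R
Imipenem (10 mm) ≤ 13 mm — resistant

R, I, I, I, I, R, R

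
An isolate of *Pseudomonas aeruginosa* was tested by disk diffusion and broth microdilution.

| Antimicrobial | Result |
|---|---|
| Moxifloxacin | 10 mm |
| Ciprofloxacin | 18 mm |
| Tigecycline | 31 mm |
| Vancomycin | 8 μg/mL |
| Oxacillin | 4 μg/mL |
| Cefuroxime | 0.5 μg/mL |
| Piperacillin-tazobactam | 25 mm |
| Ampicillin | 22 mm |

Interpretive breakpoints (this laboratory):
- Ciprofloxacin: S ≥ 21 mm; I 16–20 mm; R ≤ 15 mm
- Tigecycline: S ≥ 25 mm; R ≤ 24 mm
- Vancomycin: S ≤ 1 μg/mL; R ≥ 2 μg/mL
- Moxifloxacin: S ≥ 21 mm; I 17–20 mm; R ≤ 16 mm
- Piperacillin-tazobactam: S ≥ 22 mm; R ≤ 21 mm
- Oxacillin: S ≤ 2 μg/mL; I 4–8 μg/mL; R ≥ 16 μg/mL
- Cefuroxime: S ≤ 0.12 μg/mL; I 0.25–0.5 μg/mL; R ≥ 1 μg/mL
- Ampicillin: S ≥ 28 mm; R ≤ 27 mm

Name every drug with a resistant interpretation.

Moxifloxacin (10 mm) ≤ 16 mm — Resistant
Ciprofloxacin: 18 mm is in 16–20 mm ⇒ I
Tigecycline (31 mm) ≥ 25 mm → Susceptible
Vancomycin (8 μg/mL) ≥ 2 μg/mL → resistant
Oxacillin: 4 μg/mL is in 4–8 μg/mL — I
Cefuroxime: 0.5 μg/mL is in 0.25–0.5 μg/mL → intermediate
Piperacillin-tazobactam (25 mm) ≥ 22 mm — S
Ampicillin 22 mm: ≤ 27 mm ⇒ resistant

moxifloxacin, vancomycin, ampicillin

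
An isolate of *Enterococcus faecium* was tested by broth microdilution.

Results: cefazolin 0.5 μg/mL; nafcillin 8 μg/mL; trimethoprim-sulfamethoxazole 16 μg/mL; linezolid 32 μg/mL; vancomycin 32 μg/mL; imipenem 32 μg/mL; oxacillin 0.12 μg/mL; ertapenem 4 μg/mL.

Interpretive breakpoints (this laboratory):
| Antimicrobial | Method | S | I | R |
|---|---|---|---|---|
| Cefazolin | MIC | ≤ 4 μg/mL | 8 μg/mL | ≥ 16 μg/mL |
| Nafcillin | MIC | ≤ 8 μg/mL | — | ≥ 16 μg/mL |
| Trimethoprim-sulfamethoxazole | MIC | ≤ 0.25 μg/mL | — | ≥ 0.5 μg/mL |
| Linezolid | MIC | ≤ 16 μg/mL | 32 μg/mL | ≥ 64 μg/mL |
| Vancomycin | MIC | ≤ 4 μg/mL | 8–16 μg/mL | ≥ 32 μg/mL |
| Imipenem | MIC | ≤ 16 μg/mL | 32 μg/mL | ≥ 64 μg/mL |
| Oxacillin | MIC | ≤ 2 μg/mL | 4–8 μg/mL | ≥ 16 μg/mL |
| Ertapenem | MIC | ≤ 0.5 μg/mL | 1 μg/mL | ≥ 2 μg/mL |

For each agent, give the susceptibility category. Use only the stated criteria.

Cefazolin: 0.5 μg/mL is ≤ 4 μg/mL — susceptible
Nafcillin (8 μg/mL) ≤ 8 μg/mL → Susceptible
Trimethoprim-sulfamethoxazole 16 μg/mL: ≥ 0.5 μg/mL → R
Linezolid 32 μg/mL: = 32 μg/mL ⇒ intermediate
Vancomycin: 32 μg/mL is ≥ 32 μg/mL ⇒ R
Imipenem: 32 μg/mL is = 32 μg/mL ⇒ Intermediate
Oxacillin 0.12 μg/mL: ≤ 2 μg/mL → Susceptible
Ertapenem (4 μg/mL) ≥ 2 μg/mL ⇒ resistant

S, S, R, I, R, I, S, R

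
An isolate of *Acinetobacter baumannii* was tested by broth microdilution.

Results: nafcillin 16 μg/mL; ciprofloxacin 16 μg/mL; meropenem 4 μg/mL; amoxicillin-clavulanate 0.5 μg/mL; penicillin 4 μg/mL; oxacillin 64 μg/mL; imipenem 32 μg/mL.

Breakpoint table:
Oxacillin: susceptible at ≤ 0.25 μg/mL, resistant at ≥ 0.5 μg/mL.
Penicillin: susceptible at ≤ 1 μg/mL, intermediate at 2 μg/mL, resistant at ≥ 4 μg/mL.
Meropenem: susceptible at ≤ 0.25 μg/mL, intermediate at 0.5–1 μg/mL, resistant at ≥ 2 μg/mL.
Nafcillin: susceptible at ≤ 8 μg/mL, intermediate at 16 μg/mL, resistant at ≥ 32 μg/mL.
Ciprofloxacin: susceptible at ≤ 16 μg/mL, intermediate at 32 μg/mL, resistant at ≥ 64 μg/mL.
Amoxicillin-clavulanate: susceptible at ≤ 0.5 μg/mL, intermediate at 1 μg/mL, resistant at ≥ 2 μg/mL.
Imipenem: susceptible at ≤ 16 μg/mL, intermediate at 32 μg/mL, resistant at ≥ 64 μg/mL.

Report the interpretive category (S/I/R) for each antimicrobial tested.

Nafcillin: 16 μg/mL is = 16 μg/mL — I
Ciprofloxacin (16 μg/mL) ≤ 16 μg/mL — Susceptible
Meropenem (4 μg/mL) ≥ 2 μg/mL — resistant
Amoxicillin-clavulanate (0.5 μg/mL) ≤ 0.5 μg/mL → Susceptible
Penicillin: 4 μg/mL is ≥ 4 μg/mL ⇒ Resistant
Oxacillin: 64 μg/mL is ≥ 0.5 μg/mL — resistant
Imipenem (32 μg/mL) = 32 μg/mL — intermediate

I, S, R, S, R, R, I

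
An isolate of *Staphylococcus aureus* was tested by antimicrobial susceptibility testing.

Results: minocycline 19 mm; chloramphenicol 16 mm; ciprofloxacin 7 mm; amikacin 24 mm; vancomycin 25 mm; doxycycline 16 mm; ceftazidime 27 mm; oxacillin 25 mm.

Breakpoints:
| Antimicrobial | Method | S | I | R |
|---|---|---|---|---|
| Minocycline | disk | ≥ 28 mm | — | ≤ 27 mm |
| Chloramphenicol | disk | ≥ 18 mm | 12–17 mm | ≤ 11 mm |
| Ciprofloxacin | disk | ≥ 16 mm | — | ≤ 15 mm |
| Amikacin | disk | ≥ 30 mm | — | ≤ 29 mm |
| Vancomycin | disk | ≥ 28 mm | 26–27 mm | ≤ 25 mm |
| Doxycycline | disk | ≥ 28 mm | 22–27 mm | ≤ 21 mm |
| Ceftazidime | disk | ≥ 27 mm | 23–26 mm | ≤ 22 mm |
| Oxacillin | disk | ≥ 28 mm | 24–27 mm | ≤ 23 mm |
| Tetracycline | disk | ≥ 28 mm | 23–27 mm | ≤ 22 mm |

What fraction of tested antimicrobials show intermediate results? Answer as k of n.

2 of 8

Minocycline 19 mm: ≤ 27 mm — R
Chloramphenicol: 16 mm is in 12–17 mm → I
Ciprofloxacin: 7 mm is ≤ 15 mm → R
Amikacin 24 mm: ≤ 29 mm ⇒ Resistant
Vancomycin: 25 mm is ≤ 25 mm ⇒ R
Doxycycline (16 mm) ≤ 21 mm — resistant
Ceftazidime 27 mm: ≥ 27 mm → S
Oxacillin: 25 mm is in 24–27 mm — I
Intermediate: 2/8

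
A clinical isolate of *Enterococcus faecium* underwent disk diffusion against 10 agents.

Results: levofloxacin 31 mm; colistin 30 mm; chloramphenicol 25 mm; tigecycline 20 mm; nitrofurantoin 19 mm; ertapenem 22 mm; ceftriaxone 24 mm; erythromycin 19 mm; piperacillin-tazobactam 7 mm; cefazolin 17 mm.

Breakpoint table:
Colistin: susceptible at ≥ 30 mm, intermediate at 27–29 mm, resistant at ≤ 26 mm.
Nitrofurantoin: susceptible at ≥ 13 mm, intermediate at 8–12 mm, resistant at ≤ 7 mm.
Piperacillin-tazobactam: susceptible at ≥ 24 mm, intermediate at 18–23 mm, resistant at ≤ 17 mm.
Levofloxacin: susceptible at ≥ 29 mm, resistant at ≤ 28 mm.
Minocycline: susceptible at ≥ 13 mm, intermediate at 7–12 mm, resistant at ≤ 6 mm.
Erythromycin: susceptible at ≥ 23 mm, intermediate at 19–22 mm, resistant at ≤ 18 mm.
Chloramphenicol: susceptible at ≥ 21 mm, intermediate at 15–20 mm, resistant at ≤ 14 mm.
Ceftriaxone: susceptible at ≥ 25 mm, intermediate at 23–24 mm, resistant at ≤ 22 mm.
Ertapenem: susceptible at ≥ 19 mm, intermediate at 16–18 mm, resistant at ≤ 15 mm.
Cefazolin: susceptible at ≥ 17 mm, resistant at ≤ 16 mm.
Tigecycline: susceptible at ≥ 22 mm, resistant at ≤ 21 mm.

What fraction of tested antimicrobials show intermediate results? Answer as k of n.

Levofloxacin: 31 mm is ≥ 29 mm → S
Colistin: 30 mm is ≥ 30 mm → susceptible
Chloramphenicol 25 mm: ≥ 21 mm → Susceptible
Tigecycline 20 mm: ≤ 21 mm — Resistant
Nitrofurantoin (19 mm) ≥ 13 mm → susceptible
Ertapenem: 22 mm is ≥ 19 mm → Susceptible
Ceftriaxone: 24 mm is in 23–24 mm — Intermediate
Erythromycin (19 mm) in 19–22 mm → intermediate
Piperacillin-tazobactam: 7 mm is ≤ 17 mm — Resistant
Cefazolin (17 mm) ≥ 17 mm — susceptible
Intermediate: 2/10

2 of 10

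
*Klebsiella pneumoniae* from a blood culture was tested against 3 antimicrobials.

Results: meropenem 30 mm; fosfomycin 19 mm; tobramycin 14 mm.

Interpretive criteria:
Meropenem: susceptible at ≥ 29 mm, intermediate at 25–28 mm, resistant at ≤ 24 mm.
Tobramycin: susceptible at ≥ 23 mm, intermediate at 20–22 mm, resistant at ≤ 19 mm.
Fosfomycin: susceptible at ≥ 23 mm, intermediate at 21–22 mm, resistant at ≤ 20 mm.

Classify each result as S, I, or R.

S, R, R

Meropenem: 30 mm is ≥ 29 mm — Susceptible
Fosfomycin (19 mm) ≤ 20 mm — R
Tobramycin: 14 mm is ≤ 19 mm ⇒ Resistant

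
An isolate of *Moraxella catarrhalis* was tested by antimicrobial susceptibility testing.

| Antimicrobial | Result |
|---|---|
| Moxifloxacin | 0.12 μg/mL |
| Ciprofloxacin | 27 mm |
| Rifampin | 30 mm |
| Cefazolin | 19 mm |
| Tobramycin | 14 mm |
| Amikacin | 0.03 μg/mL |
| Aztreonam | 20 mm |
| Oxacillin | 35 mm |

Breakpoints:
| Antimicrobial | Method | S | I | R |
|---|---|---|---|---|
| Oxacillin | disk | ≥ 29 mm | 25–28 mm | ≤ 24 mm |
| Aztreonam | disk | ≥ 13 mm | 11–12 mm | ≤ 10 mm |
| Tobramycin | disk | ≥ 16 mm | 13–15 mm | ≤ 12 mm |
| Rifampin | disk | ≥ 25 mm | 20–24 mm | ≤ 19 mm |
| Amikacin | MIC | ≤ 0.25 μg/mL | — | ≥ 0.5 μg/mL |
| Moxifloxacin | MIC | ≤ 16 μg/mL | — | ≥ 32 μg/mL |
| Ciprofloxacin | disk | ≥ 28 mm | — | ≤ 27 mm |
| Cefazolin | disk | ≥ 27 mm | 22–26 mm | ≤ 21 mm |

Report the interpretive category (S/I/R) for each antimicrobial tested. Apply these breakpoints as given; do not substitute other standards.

Moxifloxacin 0.12 μg/mL: ≤ 16 μg/mL ⇒ Susceptible
Ciprofloxacin: 27 mm is ≤ 27 mm — R
Rifampin 30 mm: ≥ 25 mm ⇒ Susceptible
Cefazolin 19 mm: ≤ 21 mm → Resistant
Tobramycin: 14 mm is in 13–15 mm → intermediate
Amikacin 0.03 μg/mL: ≤ 0.25 μg/mL — Susceptible
Aztreonam 20 mm: ≥ 13 mm ⇒ susceptible
Oxacillin (35 mm) ≥ 29 mm ⇒ Susceptible

S, R, S, R, I, S, S, S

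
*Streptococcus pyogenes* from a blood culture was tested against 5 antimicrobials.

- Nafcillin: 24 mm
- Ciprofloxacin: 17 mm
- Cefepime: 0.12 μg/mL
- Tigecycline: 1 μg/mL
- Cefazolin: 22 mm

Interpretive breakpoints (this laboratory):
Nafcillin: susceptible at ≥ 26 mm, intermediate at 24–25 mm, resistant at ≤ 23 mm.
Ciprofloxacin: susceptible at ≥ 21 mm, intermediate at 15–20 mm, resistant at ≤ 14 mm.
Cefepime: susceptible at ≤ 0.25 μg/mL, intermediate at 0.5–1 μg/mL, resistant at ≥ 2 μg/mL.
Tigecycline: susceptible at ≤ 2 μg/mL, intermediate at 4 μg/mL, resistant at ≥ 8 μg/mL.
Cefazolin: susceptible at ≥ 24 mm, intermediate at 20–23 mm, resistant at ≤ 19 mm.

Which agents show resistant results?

Nafcillin (24 mm) in 24–25 mm — intermediate
Ciprofloxacin 17 mm: in 15–20 mm — Intermediate
Cefepime 0.12 μg/mL: ≤ 0.25 μg/mL ⇒ S
Tigecycline (1 μg/mL) ≤ 2 μg/mL — S
Cefazolin (22 mm) in 20–23 mm → Intermediate

none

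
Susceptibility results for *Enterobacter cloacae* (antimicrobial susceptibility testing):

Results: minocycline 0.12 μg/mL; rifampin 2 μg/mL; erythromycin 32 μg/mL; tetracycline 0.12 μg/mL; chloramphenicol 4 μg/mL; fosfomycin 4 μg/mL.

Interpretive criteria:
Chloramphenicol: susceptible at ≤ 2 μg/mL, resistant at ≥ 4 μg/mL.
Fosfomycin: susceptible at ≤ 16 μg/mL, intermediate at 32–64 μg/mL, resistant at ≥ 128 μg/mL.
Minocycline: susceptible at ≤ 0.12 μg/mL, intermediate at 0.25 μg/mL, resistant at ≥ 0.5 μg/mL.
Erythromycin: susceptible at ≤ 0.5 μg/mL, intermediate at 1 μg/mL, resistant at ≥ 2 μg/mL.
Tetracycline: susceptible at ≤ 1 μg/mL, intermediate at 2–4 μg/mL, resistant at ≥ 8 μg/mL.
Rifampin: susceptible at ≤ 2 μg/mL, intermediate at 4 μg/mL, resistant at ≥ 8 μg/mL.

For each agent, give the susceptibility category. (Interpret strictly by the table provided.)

Minocycline (0.12 μg/mL) ≤ 0.12 μg/mL → Susceptible
Rifampin 2 μg/mL: ≤ 2 μg/mL — susceptible
Erythromycin (32 μg/mL) ≥ 2 μg/mL — R
Tetracycline: 0.12 μg/mL is ≤ 1 μg/mL ⇒ Susceptible
Chloramphenicol (4 μg/mL) ≥ 4 μg/mL → resistant
Fosfomycin 4 μg/mL: ≤ 16 μg/mL — susceptible

S, S, R, S, R, S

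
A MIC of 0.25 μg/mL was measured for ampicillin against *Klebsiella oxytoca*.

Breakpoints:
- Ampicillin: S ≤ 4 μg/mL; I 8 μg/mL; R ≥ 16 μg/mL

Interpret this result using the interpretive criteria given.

S

Ampicillin (0.25 μg/mL) ≤ 4 μg/mL → S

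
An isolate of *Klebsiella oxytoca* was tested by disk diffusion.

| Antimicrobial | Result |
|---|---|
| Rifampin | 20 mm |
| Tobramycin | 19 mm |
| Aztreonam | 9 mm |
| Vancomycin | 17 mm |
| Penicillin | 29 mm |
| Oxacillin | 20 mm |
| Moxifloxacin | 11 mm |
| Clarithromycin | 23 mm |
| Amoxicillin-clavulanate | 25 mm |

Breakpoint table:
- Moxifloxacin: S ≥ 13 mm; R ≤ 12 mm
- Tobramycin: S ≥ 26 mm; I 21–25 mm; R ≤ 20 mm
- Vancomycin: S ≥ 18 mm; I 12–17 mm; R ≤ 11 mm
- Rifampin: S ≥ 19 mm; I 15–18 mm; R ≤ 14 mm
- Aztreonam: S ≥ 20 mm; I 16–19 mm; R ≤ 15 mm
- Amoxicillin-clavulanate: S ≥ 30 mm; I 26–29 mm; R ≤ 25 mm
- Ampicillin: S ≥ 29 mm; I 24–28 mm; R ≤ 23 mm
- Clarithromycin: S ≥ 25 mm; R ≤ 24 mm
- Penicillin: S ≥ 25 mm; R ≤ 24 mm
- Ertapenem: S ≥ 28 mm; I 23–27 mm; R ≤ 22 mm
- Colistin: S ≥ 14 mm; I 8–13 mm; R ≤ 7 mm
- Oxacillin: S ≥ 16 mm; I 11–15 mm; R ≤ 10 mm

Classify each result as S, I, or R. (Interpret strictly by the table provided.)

S, R, R, I, S, S, R, R, R

Rifampin 20 mm: ≥ 19 mm ⇒ susceptible
Tobramycin 19 mm: ≤ 20 mm → Resistant
Aztreonam: 9 mm is ≤ 15 mm ⇒ Resistant
Vancomycin: 17 mm is in 12–17 mm → intermediate
Penicillin (29 mm) ≥ 25 mm ⇒ S
Oxacillin 20 mm: ≥ 16 mm ⇒ susceptible
Moxifloxacin (11 mm) ≤ 12 mm → Resistant
Clarithromycin (23 mm) ≤ 24 mm — R
Amoxicillin-clavulanate (25 mm) ≤ 25 mm → resistant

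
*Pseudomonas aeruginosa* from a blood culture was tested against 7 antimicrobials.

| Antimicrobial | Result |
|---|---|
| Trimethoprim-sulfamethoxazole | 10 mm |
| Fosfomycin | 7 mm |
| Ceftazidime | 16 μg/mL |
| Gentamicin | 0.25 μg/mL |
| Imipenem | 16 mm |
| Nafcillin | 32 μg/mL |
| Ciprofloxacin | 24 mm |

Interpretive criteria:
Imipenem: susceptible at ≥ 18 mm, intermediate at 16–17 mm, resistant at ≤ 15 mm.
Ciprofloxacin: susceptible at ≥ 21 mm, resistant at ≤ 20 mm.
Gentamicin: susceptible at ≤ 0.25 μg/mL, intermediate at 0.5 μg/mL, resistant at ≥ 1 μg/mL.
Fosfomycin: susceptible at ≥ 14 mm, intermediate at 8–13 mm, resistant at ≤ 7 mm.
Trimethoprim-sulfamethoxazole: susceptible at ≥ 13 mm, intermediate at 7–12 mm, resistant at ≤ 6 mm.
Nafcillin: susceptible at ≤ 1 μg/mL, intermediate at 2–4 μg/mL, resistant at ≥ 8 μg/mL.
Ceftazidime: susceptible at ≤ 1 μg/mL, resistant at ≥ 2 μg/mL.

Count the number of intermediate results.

Trimethoprim-sulfamethoxazole 10 mm: in 7–12 mm ⇒ Intermediate
Fosfomycin (7 mm) ≤ 7 mm → Resistant
Ceftazidime: 16 μg/mL is ≥ 2 μg/mL → resistant
Gentamicin: 0.25 μg/mL is ≤ 0.25 μg/mL → S
Imipenem (16 mm) in 16–17 mm → Intermediate
Nafcillin (32 μg/mL) ≥ 8 μg/mL → resistant
Ciprofloxacin 24 mm: ≥ 21 mm — Susceptible
Intermediate: 2

2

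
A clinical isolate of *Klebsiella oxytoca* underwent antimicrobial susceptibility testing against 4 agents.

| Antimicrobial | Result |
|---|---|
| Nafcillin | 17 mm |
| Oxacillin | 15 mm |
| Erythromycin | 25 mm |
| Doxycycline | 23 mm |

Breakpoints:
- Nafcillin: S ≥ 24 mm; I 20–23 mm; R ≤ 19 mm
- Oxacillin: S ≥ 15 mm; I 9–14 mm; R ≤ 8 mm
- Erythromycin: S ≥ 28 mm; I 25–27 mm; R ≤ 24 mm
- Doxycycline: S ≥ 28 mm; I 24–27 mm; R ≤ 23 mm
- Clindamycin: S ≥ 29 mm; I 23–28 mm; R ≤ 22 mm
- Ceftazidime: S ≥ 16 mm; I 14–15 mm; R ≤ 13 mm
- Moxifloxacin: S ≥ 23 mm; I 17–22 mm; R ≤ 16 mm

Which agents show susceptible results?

oxacillin

Nafcillin (17 mm) ≤ 19 mm → Resistant
Oxacillin (15 mm) ≥ 15 mm → S
Erythromycin (25 mm) in 25–27 mm — Intermediate
Doxycycline 23 mm: ≤ 23 mm → resistant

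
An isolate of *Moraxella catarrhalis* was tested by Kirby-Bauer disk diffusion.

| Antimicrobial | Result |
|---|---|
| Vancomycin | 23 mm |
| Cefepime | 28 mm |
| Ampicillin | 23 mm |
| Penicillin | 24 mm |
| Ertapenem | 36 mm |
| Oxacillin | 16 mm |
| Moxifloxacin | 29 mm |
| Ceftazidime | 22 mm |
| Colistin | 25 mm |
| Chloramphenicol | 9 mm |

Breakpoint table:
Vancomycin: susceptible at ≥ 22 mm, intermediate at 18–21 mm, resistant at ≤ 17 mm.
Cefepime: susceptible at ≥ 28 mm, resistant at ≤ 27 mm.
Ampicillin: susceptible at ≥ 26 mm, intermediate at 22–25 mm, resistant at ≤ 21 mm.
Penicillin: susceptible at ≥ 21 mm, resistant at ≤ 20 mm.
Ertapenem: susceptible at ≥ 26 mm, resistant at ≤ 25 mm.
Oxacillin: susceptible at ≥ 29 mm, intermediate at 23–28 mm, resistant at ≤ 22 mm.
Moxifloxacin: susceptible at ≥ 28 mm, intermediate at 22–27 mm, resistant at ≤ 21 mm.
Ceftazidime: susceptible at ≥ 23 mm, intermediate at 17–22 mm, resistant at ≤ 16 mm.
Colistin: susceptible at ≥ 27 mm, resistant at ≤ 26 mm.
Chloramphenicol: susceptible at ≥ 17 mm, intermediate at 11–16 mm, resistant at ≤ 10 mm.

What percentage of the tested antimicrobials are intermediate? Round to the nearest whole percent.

20%

Vancomycin 23 mm: ≥ 22 mm ⇒ S
Cefepime 28 mm: ≥ 28 mm → susceptible
Ampicillin 23 mm: in 22–25 mm — I
Penicillin (24 mm) ≥ 21 mm → Susceptible
Ertapenem 36 mm: ≥ 26 mm ⇒ susceptible
Oxacillin: 16 mm is ≤ 22 mm ⇒ Resistant
Moxifloxacin 29 mm: ≥ 28 mm — susceptible
Ceftazidime: 22 mm is in 17–22 mm ⇒ I
Colistin (25 mm) ≤ 26 mm — resistant
Chloramphenicol (9 mm) ≤ 10 mm — resistant
Intermediate: 2/10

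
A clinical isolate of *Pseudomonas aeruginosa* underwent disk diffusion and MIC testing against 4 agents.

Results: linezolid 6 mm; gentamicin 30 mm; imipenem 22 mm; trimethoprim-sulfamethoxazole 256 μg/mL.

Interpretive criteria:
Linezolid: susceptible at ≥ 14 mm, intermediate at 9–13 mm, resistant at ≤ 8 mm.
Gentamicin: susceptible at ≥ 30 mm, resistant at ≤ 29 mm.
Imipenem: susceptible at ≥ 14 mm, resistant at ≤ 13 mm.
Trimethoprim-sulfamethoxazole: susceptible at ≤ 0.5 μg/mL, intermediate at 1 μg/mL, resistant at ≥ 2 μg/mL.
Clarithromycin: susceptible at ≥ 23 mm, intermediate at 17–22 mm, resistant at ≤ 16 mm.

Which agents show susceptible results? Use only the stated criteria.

Linezolid: 6 mm is ≤ 8 mm → R
Gentamicin 30 mm: ≥ 30 mm — S
Imipenem (22 mm) ≥ 14 mm ⇒ S
Trimethoprim-sulfamethoxazole 256 μg/mL: ≥ 2 μg/mL → Resistant

gentamicin, imipenem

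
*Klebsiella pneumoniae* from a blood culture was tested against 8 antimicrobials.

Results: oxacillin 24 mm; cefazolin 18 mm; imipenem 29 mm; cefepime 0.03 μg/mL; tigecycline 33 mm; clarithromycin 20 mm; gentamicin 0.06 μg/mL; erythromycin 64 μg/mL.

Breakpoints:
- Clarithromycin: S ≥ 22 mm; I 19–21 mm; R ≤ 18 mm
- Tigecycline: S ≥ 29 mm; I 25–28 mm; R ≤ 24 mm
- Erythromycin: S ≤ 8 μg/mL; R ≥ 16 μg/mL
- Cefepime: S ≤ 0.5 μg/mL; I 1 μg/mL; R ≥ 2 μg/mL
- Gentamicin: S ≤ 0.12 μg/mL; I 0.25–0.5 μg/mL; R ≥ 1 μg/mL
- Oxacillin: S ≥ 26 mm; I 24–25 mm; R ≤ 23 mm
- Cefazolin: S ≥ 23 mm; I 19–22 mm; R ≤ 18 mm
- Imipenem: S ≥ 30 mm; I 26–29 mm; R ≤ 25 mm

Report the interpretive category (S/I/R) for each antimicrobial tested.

Oxacillin 24 mm: in 24–25 mm ⇒ intermediate
Cefazolin (18 mm) ≤ 18 mm ⇒ R
Imipenem 29 mm: in 26–29 mm — intermediate
Cefepime: 0.03 μg/mL is ≤ 0.5 μg/mL ⇒ susceptible
Tigecycline: 33 mm is ≥ 29 mm ⇒ S
Clarithromycin (20 mm) in 19–21 mm ⇒ intermediate
Gentamicin: 0.06 μg/mL is ≤ 0.12 μg/mL ⇒ Susceptible
Erythromycin 64 μg/mL: ≥ 16 μg/mL ⇒ R

I, R, I, S, S, I, S, R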